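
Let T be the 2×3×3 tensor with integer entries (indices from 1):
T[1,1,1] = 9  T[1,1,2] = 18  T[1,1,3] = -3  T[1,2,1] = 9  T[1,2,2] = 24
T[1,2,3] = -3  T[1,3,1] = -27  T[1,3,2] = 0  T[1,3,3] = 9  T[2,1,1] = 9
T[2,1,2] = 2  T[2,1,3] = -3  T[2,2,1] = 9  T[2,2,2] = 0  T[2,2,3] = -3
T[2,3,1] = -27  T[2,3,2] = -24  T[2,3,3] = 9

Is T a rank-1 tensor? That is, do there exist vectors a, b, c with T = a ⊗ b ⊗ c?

The mode-3 unfolding of T (rows indexed by k, columns by (i,j) = (1,1), (1,2), (1,3), (2,1), (2,2), (2,3)) is [[9, 9, -27, 9, 9, -27], [18, 24, 0, 2, 0, -24], [-3, -3, 9, -3, -3, 9]].
There the 2×2 minor on rows k ∈ {1, 2}, columns (i,j) ∈ {(1,1), (1,2)} is det [[9, 9], [18, 24]] = 54 ≠ 0, so this unfolding has rank ≥ 2; CP rank is at least every unfolding rank, so rank(T) ≥ 2.
In particular rank(T) ≥ 2 > 1, so T is not rank-1.

No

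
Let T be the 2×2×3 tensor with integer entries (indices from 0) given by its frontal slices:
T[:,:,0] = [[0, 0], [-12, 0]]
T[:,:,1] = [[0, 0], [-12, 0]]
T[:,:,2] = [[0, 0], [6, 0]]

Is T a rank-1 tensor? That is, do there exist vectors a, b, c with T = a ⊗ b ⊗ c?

Yes

If T = a ⊗ b ⊗ c then every fibre of T is a multiple of the corresponding factor, so read the factors off the fibres through the nonzero entry T[1,0,0] = -12.
The mode-1 fibre T[:,0,0] = [0, -12] gives a = [0, 1] (primitive direction); the mode-2 fibre T[1,:,0] = [-12, 0] gives b = [1, 0]; then c[k] = T[1,0,k] / (a[1]·b[0]) = [-12, -12, 6] / 1 = [-12, -12, 6].
Expanding [0, 1] ⊗ [1, 0] ⊗ [-12, -12, 6] reproduces all 12 entries of T, so T = [0, 1] ⊗ [1, 0] ⊗ [-12, -12, 6] and rank(T) ≤ 1.
Equivalently every frontal slice T[:,:,k] is c[k] times the rank-1 matrix [0, 1] ⊗ [1, 0]. So T has rank 1 (it is nonzero).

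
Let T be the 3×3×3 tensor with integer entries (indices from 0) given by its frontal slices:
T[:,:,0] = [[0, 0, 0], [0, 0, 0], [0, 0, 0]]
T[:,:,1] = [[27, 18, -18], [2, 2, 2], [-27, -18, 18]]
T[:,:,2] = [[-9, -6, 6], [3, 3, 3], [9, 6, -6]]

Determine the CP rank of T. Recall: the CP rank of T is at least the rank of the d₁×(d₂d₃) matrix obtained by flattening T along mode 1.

Lower bound: in the mode-3 unfolding of T (rows indexed by k, columns by (i,j)) the 2×2 minor on rows k ∈ {1, 2}, columns (i,j) ∈ {(0,0), (1,0)} is det [[27, 2], [-9, 3]] = 99 ≠ 0, so that unfolding has rank ≥ 2 and hence rank(T) ≥ 2 (CP rank is at least every unfolding rank, though it can be larger).
Upper bound: with S_k = T[:,:,k], the two rank-1 terms a₁b₁ᵀ, a₂b₂ᵀ are the rank-1 members of the pencil x·S₁ + y·S₂.
The 2×2 minor of x·S₁ + y·S₂ on rows {0,1}, columns {0,1} is 18·x² + 21·xy − 9·y² = 3·(2·x + 3·y)(3·x − y), vanishing at (x:y) = (3:-2) and (1:3).
M₁ = 3·S₁ − 2·S₂ = [[99, 66, -66], [0, 0, 0], [-99, -66, 66]] = 33·(1, 0, -1)(3, 2, -2)ᵀ and M₂ = S₁ + 3·S₂ = [[0, 0, 0], [11, 11, 11], [0, 0, 0]] = 11·(0, 1, 0)(1, 1, 1)ᵀ, so take a₁ = (1, 0, -1), b₁ = (3, 2, -2), a₂ = (0, 1, 0), b₂ = (1, 1, 1).
Each slice is an integer combination of E₁ = a₁b₁ᵀ and E₂ = a₂b₂ᵀ: S₀ = 0, S₁ = 9·E₁ + 2·E₂, S₂ = −3·E₁ + 3·E₂; reading off coefficients, c₁ = (0, 9, -3) and c₂ = (0, 2, 3).
Hence T = (1, 0, -1) ∘ (3, 2, -2) ∘ (0, 9, -3) + (0, 1, 0) ∘ (1, 1, 1) ∘ (0, 2, 3), so rank(T) ≤ 2.
These bounds meet, so rank(T) = 2.

2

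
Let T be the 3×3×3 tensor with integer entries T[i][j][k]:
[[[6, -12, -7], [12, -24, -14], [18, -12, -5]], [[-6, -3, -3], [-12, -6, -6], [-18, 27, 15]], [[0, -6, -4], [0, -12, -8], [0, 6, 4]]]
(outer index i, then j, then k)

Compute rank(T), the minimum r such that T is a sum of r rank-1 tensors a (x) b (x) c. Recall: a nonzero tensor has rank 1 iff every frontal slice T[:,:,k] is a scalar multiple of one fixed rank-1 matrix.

2

Lower bound: in the mode-2 unfolding of T (rows indexed by j, columns by (i,k)) the 2×2 minor on rows j ∈ {0, 2}, columns (i,k) ∈ {(0,0), (0,1)} is det [[6, -12], [18, -12]] = 144 ≠ 0, so that unfolding has rank ≥ 2 and hence rank(T) ≥ 2 (CP rank is at least every unfolding rank, though it can be larger).
Upper bound: with S_k = T[:,:,k], the two rank-1 terms a₁b₁ᵀ, a₂b₂ᵀ are the rank-1 members of the pencil x·S₀ + y·S₁.
The 2×2 minor of x·S₀ + y·S₁ on rows {0,1}, columns {0,2} is 360·xy − 360·y² = 360·(x − y)(y), vanishing at (x:y) = (1:1) and (1:0).
M₁ = S₀ + S₁ = [[-6, -12, 6], [-9, -18, 9], [-6, -12, 6]] = (-3)·[2, 3, 2][1, 2, -1]ᵀ and M₂ = S₀ = [[6, 12, 18], [-6, -12, -18], [0, 0, 0]] = 6·[1, -1, 0][1, 2, 3]ᵀ, so take a₁ = [2, 3, 2], b₁ = [1, 2, -1], a₂ = [1, -1, 0], b₂ = [1, 2, 3].
Each slice is an integer combination of E₁ = a₁b₁ᵀ and E₂ = a₂b₂ᵀ: S₀ = 6·E₂, S₁ = −3·E₁ − 6·E₂, S₂ = −2·E₁ − 3·E₂; reading off coefficients, c₁ = [0, -3, -2] and c₂ = [6, -6, -3].
Hence T = [2, 3, 2] (x) [1, 2, -1] (x) [0, -3, -2] + [1, -1, 0] (x) [1, 2, 3] (x) [6, -6, -3], so rank(T) ≤ 2.
These bounds meet, so rank(T) = 2.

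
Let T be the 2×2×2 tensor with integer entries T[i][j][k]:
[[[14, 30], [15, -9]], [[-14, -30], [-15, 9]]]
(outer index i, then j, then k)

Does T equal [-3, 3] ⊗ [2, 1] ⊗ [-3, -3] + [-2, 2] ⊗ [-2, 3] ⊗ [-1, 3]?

Reconstruct entrywise from the claimed factors. For example, T[1,1,1] = 9 and Σₗ aₗ[1]bₗ[1]cₗ[1] = (3)·(1)·(-3) + (2)·(3)·(3) = 9; checking all 8 entries, every one matches. The claim holds.

Yes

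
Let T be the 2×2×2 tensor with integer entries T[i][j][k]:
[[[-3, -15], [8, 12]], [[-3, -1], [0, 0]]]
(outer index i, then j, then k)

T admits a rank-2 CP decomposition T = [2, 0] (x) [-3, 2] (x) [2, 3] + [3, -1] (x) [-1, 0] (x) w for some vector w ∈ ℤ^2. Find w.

w = [-3, -1]

Subtract the known terms from T to get the rank-1 residual R = [3, -1] (x) [-1, 0] (x) w, so R[i,j,k] = a[i]·b[j]·w[k]. Pick indices with nonzero a[0]·b[0] = (3)·(-1) = -3. Only the fibre through (0,0,·) is needed: R[0,0,:] = T[0,0,:] − Σₗ aₗ[0]bₗ[0]cₗ = [-3, -15] − (2)·(-3)·[2, 3] = [9, 3]. Then w[k] = R[0,0,k] / -3 for each k, giving w = [9, 3] / -3 = [-3, -1].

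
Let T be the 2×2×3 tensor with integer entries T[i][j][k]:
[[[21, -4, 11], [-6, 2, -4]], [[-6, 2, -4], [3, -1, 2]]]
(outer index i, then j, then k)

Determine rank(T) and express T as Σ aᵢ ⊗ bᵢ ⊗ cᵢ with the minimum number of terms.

rank(T) = 2

Lower bound: the mode-2 unfolding of T (rows indexed by j, columns by (i,k) = (0,0), (0,1), (0,2), (1,0), (1,1), (1,2)) is [[21, -4, 11, -6, 2, -4], [-6, 2, -4, 3, -1, 2]].
There the 2×2 minor on rows j ∈ {0, 1}, columns (i,k) ∈ {(0,0), (0,1)} is det [[21, -4], [-6, 2]] = 18 ≠ 0, so this unfolding has rank ≥ 2; CP rank is at least every unfolding rank, so rank(T) ≥ 2. (This is only a lower bound: in general the CP rank may exceed every unfolding rank, so we still need to exhibit 2 rank-1 terms summing to T.)
Upper bound — finding two terms. Write S_k = T[:,:,k] for the frontal slices: S₀ = [[21, -6], [-6, 3]], S₁ = [[-4, 2], [2, -1]], S₂ = [[11, -4], [-4, 2]].
If T = a₁ ⊗ b₁ ⊗ c₁ + a₂ ⊗ b₂ ⊗ c₂ then each S_k = c₁[k]·a₁b₁ᵀ + c₂[k]·a₂b₂ᵀ. S₀ and S₁ are linearly independent, so a₁b₁ᵀ and a₂b₂ᵀ must span the same plane of matrices: they are the rank-1 matrices of the form x·S₀ + y·S₁.
det(x·S₀ + y·S₁) is 27·x² − 9·xy = 9·(3·x − y)(x), vanishing at (x:y) = (1:3) and (0:1).
M₁ = S₀ + 3·S₁ = [[9, 0], [0, 0]] = 9·[1, 0][1, 0]ᵀ and M₂ = S₁ = [[-4, 2], [2, -1]] = −[2, -1][2, -1]ᵀ, so take a₁ = [1, 0], b₁ = [1, 0], a₂ = [2, -1], b₂ = [2, -1].
Each slice is an integer combination of E₁ = a₁b₁ᵀ and E₂ = a₂b₂ᵀ: S₀ = 9·E₁ + 3·E₂, S₁ = −E₂, S₂ = 3·E₁ + 2·E₂; reading off coefficients, c₁ = [9, 0, 3] and c₂ = [3, -1, 2].
Hence T = [1, 0] ⊗ [1, 0] ⊗ [9, 0, 3] + [2, -1] ⊗ [2, -1] ⊗ [3, -1, 2], so rank(T) ≤ 2.
These bounds meet, so rank(T) = 2.
Check entry T[0,0,2] = 11: (1)·(1)·(3) + (2)·(2)·(2) = 11.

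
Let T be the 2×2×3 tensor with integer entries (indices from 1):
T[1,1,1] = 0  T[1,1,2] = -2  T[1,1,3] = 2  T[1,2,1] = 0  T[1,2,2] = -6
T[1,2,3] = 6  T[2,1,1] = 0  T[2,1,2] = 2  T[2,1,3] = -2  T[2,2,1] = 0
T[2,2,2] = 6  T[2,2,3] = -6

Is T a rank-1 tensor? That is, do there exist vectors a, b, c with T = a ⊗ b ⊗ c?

Yes

The mode-1 fibre T[:,1,2] = [-2, 2] gives a = (1, -1) (primitive direction); the mode-2 fibre T[1,:,2] = [-2, -6] gives b = (1, 3); then c[k] = T[1,1,k] / (a[1]·b[1]) = [0, -2, 2] / 1 = (0, -2, 2).
Expanding (1, -1) ⊗ (1, 3) ⊗ (0, -2, 2) reproduces all 12 entries of T, so T = (1, -1) ⊗ (1, 3) ⊗ (0, -2, 2) and rank(T) ≤ 1.
Equivalently every frontal slice T[:,:,k] is c[k] times the rank-1 matrix (1, -1) ⊗ (1, 3). So T has rank 1 (it is nonzero).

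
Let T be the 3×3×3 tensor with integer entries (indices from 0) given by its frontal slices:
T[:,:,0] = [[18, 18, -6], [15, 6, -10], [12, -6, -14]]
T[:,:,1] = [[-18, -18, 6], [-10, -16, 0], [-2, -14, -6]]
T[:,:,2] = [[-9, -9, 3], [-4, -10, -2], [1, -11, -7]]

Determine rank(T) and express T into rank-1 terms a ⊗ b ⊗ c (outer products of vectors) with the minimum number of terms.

Lower bound: the mode-1 unfolding of T (rows indexed by i, columns by (j,k) = (0,0), (0,1), (0,2), (1,0), (1,1), (1,2), (2,0), (2,1), (2,2)) is [[18, -18, -9, 18, -18, -9, -6, 6, 3], [15, -10, -4, 6, -16, -10, -10, 0, -2], [12, -2, 1, -6, -14, -11, -14, -6, -7]].
There the 2×2 minor on rows i ∈ {0, 1}, columns (j,k) ∈ {(0,0), (0,1)} is det [[18, -18], [15, -10]] = 90 ≠ 0, so this unfolding has rank ≥ 2; CP rank is at least every unfolding rank, so rank(T) ≥ 2. (Flattening ranks never certify an upper bound on CP rank; for that we must actually write T with 2 rank-1 terms.)
Upper bound — finding two terms. Write S_k = T[:,:,k] for the frontal slices: S₀ = [[18, 18, -6], [15, 6, -10], [12, -6, -14]], S₁ = [[-18, -18, 6], [-10, -16, 0], [-2, -14, -6]], S₂ = [[-9, -9, 3], [-4, -10, -2], [1, -11, -7]].
If T = a₁ ⊗ b₁ ⊗ c₁ + a₂ ⊗ b₂ ⊗ c₂ then each S_k = c₁[k]·a₁b₁ᵀ + c₂[k]·a₂b₂ᵀ. S₀ and S₁ are linearly independent, so a₁b₁ᵀ and a₂b₂ᵀ must span the same plane of matrices: they are the rank-1 matrices of the form x·S₀ + y·S₁.
The 2×2 minor of x·S₀ + y·S₁ on rows {0,1}, columns {0,1} is −162·x² + 54·xy + 108·y² = (-54)·(3·x + 2·y)(x − y), vanishing at (x:y) = (2:-3) and (1:1).
M₁ = 2·S₀ − 3·S₁ = [[90, 90, -30], [60, 60, -20], [30, 30, -10]] = 10·(3, 2, 1)(3, 3, -1)ᵀ and M₂ = S₀ + S₁ = [[0, 0, 0], [5, -10, -10], [10, -20, -20]] = 5·(0, 1, 2)(1, -2, -2)ᵀ, so take a₁ = (3, 2, 1), b₁ = (3, 3, -1), a₂ = (0, 1, 2), b₂ = (1, -2, -2).
Each slice is an integer combination of E₁ = a₁b₁ᵀ and E₂ = a₂b₂ᵀ: S₀ = 2·E₁ + 3·E₂, S₁ = −2·E₁ + 2·E₂, S₂ = −E₁ + 2·E₂; reading off coefficients, c₁ = (2, -2, -1) and c₂ = (3, 2, 2).
Hence T = (3, 2, 1) ⊗ (3, 3, -1) ⊗ (2, -2, -1) + (0, 1, 2) ⊗ (1, -2, -2) ⊗ (3, 2, 2), so rank(T) ≤ 2.
These bounds meet, so rank(T) = 2.

rank(T) = 2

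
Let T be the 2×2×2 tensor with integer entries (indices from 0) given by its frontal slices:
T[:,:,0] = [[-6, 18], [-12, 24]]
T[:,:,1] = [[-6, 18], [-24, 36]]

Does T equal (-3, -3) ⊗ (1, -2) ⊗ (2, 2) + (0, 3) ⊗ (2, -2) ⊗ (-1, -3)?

Reconstruct entry (0,1,0) from the claimed factors: Σₗ aₗ[0]bₗ[1]cₗ[0] = (-3)·(-2)·(2) + (0)·(-2)·(-1) = 12, but T[0,1,0] = 18. The claim is false.

No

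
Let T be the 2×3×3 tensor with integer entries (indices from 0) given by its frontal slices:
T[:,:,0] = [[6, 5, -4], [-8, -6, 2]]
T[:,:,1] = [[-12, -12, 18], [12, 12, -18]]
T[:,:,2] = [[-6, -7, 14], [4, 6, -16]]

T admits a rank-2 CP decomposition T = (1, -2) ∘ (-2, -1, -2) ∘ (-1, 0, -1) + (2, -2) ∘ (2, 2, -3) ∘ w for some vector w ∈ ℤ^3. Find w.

w = (1, -3, -2)

Subtract the known terms from T to get the rank-1 residual R = (2, -2) ∘ (2, 2, -3) ∘ w, so R[i,j,k] = a[i]·b[j]·w[k]. Pick indices with nonzero a[0]·b[0] = (2)·(2) = 4. Only the fibre through (0,0,·) is needed: R[0,0,:] = T[0,0,:] − Σₗ aₗ[0]bₗ[0]cₗ = [6, -12, -6] − (1)·(-2)·(-1, 0, -1) = [4, -12, -8]. Then w[k] = R[0,0,k] / 4 for each k, giving w = [4, -12, -8] / 4 = (1, -3, -2).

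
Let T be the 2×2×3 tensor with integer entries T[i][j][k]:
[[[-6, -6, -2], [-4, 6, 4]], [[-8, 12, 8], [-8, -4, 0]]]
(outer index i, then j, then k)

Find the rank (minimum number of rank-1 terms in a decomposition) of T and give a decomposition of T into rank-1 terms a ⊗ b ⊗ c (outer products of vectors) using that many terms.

rank(T) = 3

Lower bound: in the mode-3 unfolding of T (rows indexed by k, columns by (i,j)) the 3×3 minor on rows k ∈ {0, 1, 2}, columns (i,j) ∈ {(0,0), (0,1), (1,1)} is det [[-6, -4, -8], [-6, 6, -4], [-2, 4, 0]] = -32 ≠ 0, so that unfolding has rank ≥ 3 and hence rank(T) ≥ 3 (CP rank is at least every unfolding rank, though it can be larger).
Upper bound: T is a sum of 3 rank-1 terms, T = [1, -2] ⊗ [1, -1] ⊗ [0, -4, -2] + [1, 0] ⊗ [1, 0] ⊗ [-2, -4, -2] + [1, 2] ⊗ [1, 1] ⊗ [-4, 2, 2] (written with every a and b primitive with positive leading entry and the scale carried by c; CP decompositions are not unique, and this one is verified by expanding entrywise), so rank(T) ≤ 3.
These bounds meet, so rank(T) = 3.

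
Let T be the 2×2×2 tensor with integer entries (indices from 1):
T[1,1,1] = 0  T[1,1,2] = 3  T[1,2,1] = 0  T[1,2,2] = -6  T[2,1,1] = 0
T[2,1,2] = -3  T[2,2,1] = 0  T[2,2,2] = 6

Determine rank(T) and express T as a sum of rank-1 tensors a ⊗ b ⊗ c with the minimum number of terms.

Lower bound: T ≠ 0 (e.g. T[1,1,2] = 3), so rank(T) ≥ 1.
Upper bound: if T = a ⊗ b ⊗ c then every fibre of T is a multiple of the corresponding factor, so read the factors off the fibres through the nonzero entry T[1,1,2] = 3.
The mode-1 fibre T[:,1,2] = [3, -3] gives a = (1, -1) (primitive direction); the mode-2 fibre T[1,:,2] = [3, -6] gives b = (1, -2); then c[k] = T[1,1,k] / (a[1]·b[1]) = [0, 3] / 1 = (0, 3).
Expanding (1, -1) ⊗ (1, -2) ⊗ (0, 3) reproduces all 8 entries of T, so T = (1, -1) ⊗ (1, -2) ⊗ (0, 3) and rank(T) ≤ 1.
These bounds meet, so rank(T) = 1.

rank(T) = 1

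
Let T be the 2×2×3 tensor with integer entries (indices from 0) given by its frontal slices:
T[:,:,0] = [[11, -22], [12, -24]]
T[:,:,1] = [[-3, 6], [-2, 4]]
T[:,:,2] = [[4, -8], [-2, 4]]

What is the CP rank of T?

Lower bound: the mode-1 unfolding of T (rows indexed by i, columns by (j,k) = (0,0), (0,1), (0,2), (1,0), (1,1), (1,2)) is [[11, -3, 4, -22, 6, -8], [12, -2, -2, -24, 4, 4]].
There the 2×2 minor on rows i ∈ {0, 1}, columns (j,k) ∈ {(0,0), (0,1)} is det [[11, -3], [12, -2]] = 14 ≠ 0, so this unfolding has rank ≥ 2; CP rank is at least every unfolding rank, so rank(T) ≥ 2. (Flattening ranks never certify an upper bound on CP rank; for that we must actually write T with 2 rank-1 terms.)
Upper bound — finding two terms. Every mode-2 slice of T is a multiple of one matrix: T[:,j,:] = b[j]·M with b = (1, -2) and M = [[11, -3, 4], [12, -2, -2]] (rows indexed by i, columns by k). So it suffices to write M as a sum of two rank-1 matrices.
Splitting M by its rows (i = 0, 1), M = (1, 0)(11, -3, 4)ᵀ + (0, 1)(12, -2, -2)ᵀ.
Hence T = (1, 0) ⊗ (1, -2) ⊗ (11, -3, 4) + (0, 1) ⊗ (1, -2) ⊗ (12, -2, -2), so rank(T) ≤ 2.
These bounds meet, so rank(T) = 2.

2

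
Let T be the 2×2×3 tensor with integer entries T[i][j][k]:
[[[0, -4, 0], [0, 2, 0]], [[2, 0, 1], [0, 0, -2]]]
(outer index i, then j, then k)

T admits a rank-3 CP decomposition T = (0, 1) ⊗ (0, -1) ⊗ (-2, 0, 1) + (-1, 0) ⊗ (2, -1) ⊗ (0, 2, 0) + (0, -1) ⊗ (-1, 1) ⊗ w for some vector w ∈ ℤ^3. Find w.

Subtract the known terms from T to get the rank-1 residual R = (0, -1) ⊗ (-1, 1) ⊗ w, so R[i,j,k] = a[i]·b[j]·w[k]. Pick indices with nonzero a[1]·b[0] = (-1)·(-1) = 1. Only the fibre through (1,0,·) is needed: R[1,0,:] = T[1,0,:] − Σₗ aₗ[1]bₗ[0]cₗ = [2, 0, 1] − (1)·(0)·(-2, 0, 1) − (0)·(2)·(0, 2, 0) = [2, 0, 1]. Then w[k] = R[1,0,k] / 1 for each k, giving w = [2, 0, 1] / 1 = (2, 0, 1).

w = (2, 0, 1)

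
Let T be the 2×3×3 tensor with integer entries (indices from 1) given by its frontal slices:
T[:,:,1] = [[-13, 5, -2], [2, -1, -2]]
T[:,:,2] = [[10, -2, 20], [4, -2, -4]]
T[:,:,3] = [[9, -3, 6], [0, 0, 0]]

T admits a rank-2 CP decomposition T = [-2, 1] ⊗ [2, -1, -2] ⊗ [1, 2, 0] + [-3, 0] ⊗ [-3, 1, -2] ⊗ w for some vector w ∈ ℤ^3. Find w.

w = [-1, 2, 1]

Subtract the known terms from T to get the rank-1 residual R = [-3, 0] ⊗ [-3, 1, -2] ⊗ w, so R[i,j,k] = a[i]·b[j]·w[k]. Pick indices with nonzero a[1]·b[1] = (-3)·(-3) = 9. Only the fibre through (1,1,·) is needed: R[1,1,:] = T[1,1,:] − Σₗ aₗ[1]bₗ[1]cₗ = [-13, 10, 9] − (-2)·(2)·[1, 2, 0] = [-9, 18, 9]. Then w[k] = R[1,1,k] / 9 for each k, giving w = [-9, 18, 9] / 9 = [-1, 2, 1].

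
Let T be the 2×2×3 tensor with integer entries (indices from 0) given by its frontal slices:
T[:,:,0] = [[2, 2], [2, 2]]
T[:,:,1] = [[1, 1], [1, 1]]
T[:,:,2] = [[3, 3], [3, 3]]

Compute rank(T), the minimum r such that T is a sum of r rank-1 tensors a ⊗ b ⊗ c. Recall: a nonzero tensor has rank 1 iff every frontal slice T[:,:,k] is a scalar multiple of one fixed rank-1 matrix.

1

Lower bound: T ≠ 0 (e.g. T[0,0,0] = 2), so rank(T) ≥ 1.
Upper bound: if T = a ⊗ b ⊗ c then every fibre of T is a multiple of the corresponding factor, so read the factors off the fibres through the nonzero entry T[0,0,0] = 2.
The mode-1 fibre T[:,0,0] = [2, 2] gives a = [1, 1] (primitive direction); the mode-2 fibre T[0,:,0] = [2, 2] gives b = [1, 1]; then c[k] = T[0,0,k] / (a[0]·b[0]) = [2, 1, 3] / 1 = [2, 1, 3].
Expanding [1, 1] ⊗ [1, 1] ⊗ [2, 1, 3] reproduces all 12 entries of T, so T = [1, 1] ⊗ [1, 1] ⊗ [2, 1, 3] and rank(T) ≤ 1.
These bounds meet, so rank(T) = 1.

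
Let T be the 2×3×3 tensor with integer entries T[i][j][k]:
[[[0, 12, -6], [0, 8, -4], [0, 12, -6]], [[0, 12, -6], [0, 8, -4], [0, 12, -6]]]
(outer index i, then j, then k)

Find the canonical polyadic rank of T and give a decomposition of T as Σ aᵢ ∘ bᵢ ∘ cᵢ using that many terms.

Lower bound: T ≠ 0 (e.g. T[0,0,1] = 12), so rank(T) ≥ 1.
Upper bound: if T = a ∘ b ∘ c then every fibre of T is a multiple of the corresponding factor, so read the factors off the fibres through the nonzero entry T[0,0,1] = 12.
The mode-1 fibre T[:,0,1] = [12, 12] gives a = (1, 1) (primitive direction); the mode-2 fibre T[0,:,1] = [12, 8, 12] gives b = (3, 2, 3); then c[k] = T[0,0,k] / (a[0]·b[0]) = [0, 12, -6] / 3 = (0, 4, -2).
Expanding (1, 1) ∘ (3, 2, 3) ∘ (0, 4, -2) reproduces all 18 entries of T, so T = (1, 1) ∘ (3, 2, 3) ∘ (0, 4, -2) and rank(T) ≤ 1.
These bounds meet, so rank(T) = 1.

rank(T) = 1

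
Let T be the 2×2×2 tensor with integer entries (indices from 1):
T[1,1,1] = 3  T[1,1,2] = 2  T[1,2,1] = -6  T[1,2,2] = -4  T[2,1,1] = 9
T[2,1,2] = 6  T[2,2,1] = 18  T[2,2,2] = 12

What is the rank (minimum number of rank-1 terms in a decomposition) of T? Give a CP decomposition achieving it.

Lower bound: the mode-1 unfolding of T (rows indexed by i, columns by (j,k) = (1,1), (1,2), (2,1), (2,2)) is [[3, 2, -6, -4], [9, 6, 18, 12]].
There the 2×2 minor on rows i ∈ {1, 2}, columns (j,k) ∈ {(1,1), (2,1)} is det [[3, -6], [9, 18]] = 108 ≠ 0, so this unfolding has rank ≥ 2; CP rank is at least every unfolding rank, so rank(T) ≥ 2. (This is only a lower bound: in general the CP rank may exceed every unfolding rank, so we still need to exhibit 2 rank-1 terms summing to T.)
Upper bound — finding two terms. Every mode-3 slice of T is a multiple of one matrix: T[:,:,k] = c[k]·M with c = (3, 2) and M = [[1, -2], [3, 6]] (rows indexed by i, columns by j). So it suffices to write M as a sum of two rank-1 matrices.
Splitting M by its rows (i = 1, 2), M = (1, 0)(1, -2)ᵀ + (0, 1)(3, 6)ᵀ.
Hence T = (1, 0) ⊗ (1, -2) ⊗ (3, 2) + (0, 1) ⊗ (3, 6) ⊗ (3, 2), so rank(T) ≤ 2.
These bounds meet, so rank(T) = 2.

rank(T) = 2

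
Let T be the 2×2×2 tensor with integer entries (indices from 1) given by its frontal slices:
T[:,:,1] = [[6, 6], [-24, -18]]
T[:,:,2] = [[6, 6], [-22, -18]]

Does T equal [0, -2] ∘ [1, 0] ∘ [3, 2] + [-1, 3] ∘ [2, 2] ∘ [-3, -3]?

Reconstruct entrywise from the claimed factors. For example, T[1,1,1] = 6 and Σₗ aₗ[1]bₗ[1]cₗ[1] = (0)·(1)·(3) + (-1)·(2)·(-3) = 6; checking all 8 entries, every one matches. The claim holds.

Yes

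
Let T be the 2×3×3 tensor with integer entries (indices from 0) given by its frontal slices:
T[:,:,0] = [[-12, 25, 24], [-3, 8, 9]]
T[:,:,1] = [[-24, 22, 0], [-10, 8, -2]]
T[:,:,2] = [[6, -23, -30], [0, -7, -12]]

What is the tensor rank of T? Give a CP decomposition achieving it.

Lower bound: in the mode-2 unfolding of T (rows indexed by j, columns by (i,k)) the 2×2 minor on rows j ∈ {0, 1}, columns (i,k) ∈ {(0,0), (0,1)} is det [[-12, -24], [25, 22]] = 336 ≠ 0, so that unfolding has rank ≥ 2 and hence rank(T) ≥ 2 (CP rank is at least every unfolding rank, though it can be larger).
Upper bound: with S_k = T[:,:,k], the two rank-1 terms a₁b₁ᵀ, a₂b₂ᵀ are the rank-1 members of the pencil x·S₀ + y·S₁.
The 2×2 minor of x·S₀ + y·S₁ on rows {0,1}, columns {0,1} is −21·x² + 28·xy + 28·y² = (-7)·(x − 2·y)(3·x + 2·y), vanishing at (x:y) = (2:1) and (2:-3).
M₁ = 2·S₀ + S₁ = [[-48, 72, 48], [-16, 24, 16]] = (-8)·[3, 1][2, -3, -2]ᵀ and M₂ = 2·S₀ − 3·S₁ = [[48, -16, 48], [24, -8, 24]] = 8·[2, 1][3, -1, 3]ᵀ, so take a₁ = [3, 1], b₁ = [2, -3, -2], a₂ = [2, 1], b₂ = [3, -1, 3].
Each slice is an integer combination of E₁ = a₁b₁ᵀ and E₂ = a₂b₂ᵀ: S₀ = −3·E₁ + E₂, S₁ = −2·E₁ − 2·E₂, S₂ = 3·E₁ − 2·E₂; reading off coefficients, c₁ = [-3, -2, 3] and c₂ = [1, -2, -2].
Hence T = [3, 1] ∘ [2, -3, -2] ∘ [-3, -2, 3] + [2, 1] ∘ [3, -1, 3] ∘ [1, -2, -2], so rank(T) ≤ 2.
These bounds meet, so rank(T) = 2.

rank(T) = 2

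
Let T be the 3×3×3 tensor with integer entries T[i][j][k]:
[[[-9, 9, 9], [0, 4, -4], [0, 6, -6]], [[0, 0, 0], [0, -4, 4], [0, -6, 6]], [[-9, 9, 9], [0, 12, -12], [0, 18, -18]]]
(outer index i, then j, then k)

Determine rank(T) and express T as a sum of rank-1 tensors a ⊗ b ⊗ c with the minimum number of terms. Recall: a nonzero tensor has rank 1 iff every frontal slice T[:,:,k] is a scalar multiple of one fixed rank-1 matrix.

Lower bound: in the mode-1 unfolding of T (rows indexed by i, columns by (j,k)) the 2×2 minor on rows i ∈ {0, 1}, columns (j,k) ∈ {(0,0), (1,1)} is det [[-9, 4], [0, -4]] = 36 ≠ 0, so that unfolding has rank ≥ 2 and hence rank(T) ≥ 2 (CP rank is at least every unfolding rank, though it can be larger).
Upper bound: with S_k = T[:,:,k], the two rank-1 terms a₁b₁ᵀ, a₂b₂ᵀ are the rank-1 members of the pencil x·S₀ + y·S₁.
The 2×2 minor of x·S₀ + y·S₁ on rows {0,1}, columns {0,1} is 36·xy − 36·y² = 36·(x − y)(y), vanishing at (x:y) = (1:1) and (1:0).
M₁ = S₀ + S₁ = [[0, 4, 6], [0, -4, -6], [0, 12, 18]] = 2·(1, -1, 3)(0, 2, 3)ᵀ and M₂ = S₀ = [[-9, 0, 0], [0, 0, 0], [-9, 0, 0]] = (-9)·(1, 0, 1)(1, 0, 0)ᵀ, so take a₁ = (1, -1, 3), b₁ = (0, 2, 3), a₂ = (1, 0, 1), b₂ = (1, 0, 0).
Each slice is an integer combination of E₁ = a₁b₁ᵀ and E₂ = a₂b₂ᵀ: S₀ = −9·E₂, S₁ = 2·E₁ + 9·E₂, S₂ = −2·E₁ + 9·E₂; reading off coefficients, c₁ = (0, 2, -2) and c₂ = (-9, 9, 9).
Hence T = (1, -1, 3) ⊗ (0, 2, 3) ⊗ (0, 2, -2) + (1, 0, 1) ⊗ (1, 0, 0) ⊗ (-9, 9, 9), so rank(T) ≤ 2.
These bounds meet, so rank(T) = 2.

rank(T) = 2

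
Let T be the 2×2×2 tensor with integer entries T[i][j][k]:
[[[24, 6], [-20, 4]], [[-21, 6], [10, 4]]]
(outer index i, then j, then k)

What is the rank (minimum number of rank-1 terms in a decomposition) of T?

2

Lower bound: the mode-2 unfolding of T (rows indexed by j, columns by (i,k) = (0,0), (0,1), (1,0), (1,1)) is [[24, 6, -21, 6], [-20, 4, 10, 4]].
There the 2×2 minor on rows j ∈ {0, 1}, columns (i,k) ∈ {(0,0), (0,1)} is det [[24, 6], [-20, 4]] = 216 ≠ 0, so this unfolding has rank ≥ 2; CP rank is at least every unfolding rank, so rank(T) ≥ 2. (This is only a lower bound: in general the CP rank may exceed every unfolding rank, so we still need to exhibit 2 rank-1 terms summing to T.)
Upper bound — finding two terms. Write S_k = T[:,:,k] for the frontal slices: S₀ = [[24, -20], [-21, 10]], S₁ = [[6, 4], [6, 4]].
If T = a₁ (x) b₁ (x) c₁ + a₂ (x) b₂ (x) c₂ then each S_k = c₁[k]·a₁b₁ᵀ + c₂[k]·a₂b₂ᵀ. S₀ and S₁ are linearly independent, so a₁b₁ᵀ and a₂b₂ᵀ must span the same plane of matrices: they are the rank-1 matrices of the form x·S₀ + y·S₁.
det(x·S₀ + y·S₁) is −180·x² + 360·xy = (-180)·(x − 2·y)(x), vanishing at (x:y) = (2:1) and (0:1).
M₁ = 2·S₀ + S₁ = [[54, -36], [-36, 24]] = 6·(3, -2)(3, -2)ᵀ and M₂ = S₁ = [[6, 4], [6, 4]] = 2·(1, 1)(3, 2)ᵀ, so take a₁ = (3, -2), b₁ = (3, -2), a₂ = (1, 1), b₂ = (3, 2).
Each slice is an integer combination of E₁ = a₁b₁ᵀ and E₂ = a₂b₂ᵀ: S₀ = 3·E₁ − E₂, S₁ = 2·E₂; reading off coefficients, c₁ = (3, 0) and c₂ = (-1, 2).
Hence T = (3, -2) (x) (3, -2) (x) (3, 0) + (1, 1) (x) (3, 2) (x) (-1, 2), so rank(T) ≤ 2.
These bounds meet, so rank(T) = 2.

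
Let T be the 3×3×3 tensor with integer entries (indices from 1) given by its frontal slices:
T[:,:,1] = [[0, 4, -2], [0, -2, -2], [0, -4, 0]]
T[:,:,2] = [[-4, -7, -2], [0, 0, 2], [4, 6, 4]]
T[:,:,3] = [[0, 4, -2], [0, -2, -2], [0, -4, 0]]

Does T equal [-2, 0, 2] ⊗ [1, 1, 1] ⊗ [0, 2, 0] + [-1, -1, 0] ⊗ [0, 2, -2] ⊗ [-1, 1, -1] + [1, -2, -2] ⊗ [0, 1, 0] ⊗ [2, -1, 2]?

Reconstruct entrywise from the claimed factors. For example, T[3,1,1] = 0 and Σₗ aₗ[3]bₗ[1]cₗ[1] = (2)·(1)·(0) + (0)·(0)·(-1) + (-2)·(0)·(2) = 0; checking all 27 entries, every one matches. The claim holds.

Yes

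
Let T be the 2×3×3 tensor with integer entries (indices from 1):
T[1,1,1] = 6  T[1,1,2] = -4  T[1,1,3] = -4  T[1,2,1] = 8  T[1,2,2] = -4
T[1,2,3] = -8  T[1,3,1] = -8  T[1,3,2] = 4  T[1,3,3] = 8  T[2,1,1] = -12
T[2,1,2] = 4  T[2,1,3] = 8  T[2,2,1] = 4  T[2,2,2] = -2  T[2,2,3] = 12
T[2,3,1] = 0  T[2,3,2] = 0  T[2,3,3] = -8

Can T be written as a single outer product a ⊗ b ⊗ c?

No

The mode-3 unfolding of T (rows indexed by k, columns by (i,j) = (1,1), (1,2), (1,3), (2,1), (2,2), (2,3)) is [[6, 8, -8, -12, 4, 0], [-4, -4, 4, 4, -2, 0], [-4, -8, 8, 8, 12, -8]].
There the 3×3 minor on rows k ∈ {1, 2, 3}, columns (i,j) ∈ {(1,1), (1,2), (2,1)} is det [[6, 8, -12], [-4, -4, 4], [-4, -8, 8]] = -64 ≠ 0, so this unfolding has rank ≥ 3; CP rank is at least every unfolding rank, so rank(T) ≥ 3.
In particular rank(T) ≥ 3 > 1, so T is not rank-1.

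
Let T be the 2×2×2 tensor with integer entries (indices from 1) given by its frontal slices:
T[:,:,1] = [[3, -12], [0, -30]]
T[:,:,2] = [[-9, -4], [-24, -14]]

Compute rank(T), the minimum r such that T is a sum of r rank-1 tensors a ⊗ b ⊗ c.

Lower bound: the mode-2 unfolding of T (rows indexed by j, columns by (i,k) = (1,1), (1,2), (2,1), (2,2)) is [[3, -9, 0, -24], [-12, -4, -30, -14]].
There the 2×2 minor on rows j ∈ {1, 2}, columns (i,k) ∈ {(1,1), (1,2)} is det [[3, -9], [-12, -4]] = -120 ≠ 0, so this unfolding has rank ≥ 2; CP rank is at least every unfolding rank, so rank(T) ≥ 2. (This is only a lower bound: in general the CP rank may exceed every unfolding rank, so we still need to exhibit 2 rank-1 terms summing to T.)
Upper bound — finding two terms. Write S_k = T[:,:,k] for the frontal slices: S₁ = [[3, -12], [0, -30]], S₂ = [[-9, -4], [-24, -14]].
If T = a₁ ⊗ b₁ ⊗ c₁ + a₂ ⊗ b₂ ⊗ c₂ then each S_k = c₁[k]·a₁b₁ᵀ + c₂[k]·a₂b₂ᵀ. S₁ and S₂ are linearly independent, so a₁b₁ᵀ and a₂b₂ᵀ must span the same plane of matrices: they are the rank-1 matrices of the form x·S₁ + y·S₂.
det(x·S₁ + y·S₂) is −90·x² − 60·xy + 30·y² = (-30)·(3·x − y)(x + y), vanishing at (x:y) = (1:3) and (1:-1).
M₁ = S₁ + 3·S₂ = [[-24, -24], [-72, -72]] = (-24)·[1, 3][1, 1]ᵀ and M₂ = S₁ − S₂ = [[12, -8], [24, -16]] = 4·[1, 2][3, -2]ᵀ, so take a₁ = [1, 3], b₁ = [1, 1], a₂ = [1, 2], b₂ = [3, -2].
Each slice is an integer combination of E₁ = a₁b₁ᵀ and E₂ = a₂b₂ᵀ: S₁ = −6·E₁ + 3·E₂, S₂ = −6·E₁ − E₂; reading off coefficients, c₁ = [-6, -6] and c₂ = [3, -1].
Hence T = [1, 3] ⊗ [1, 1] ⊗ [-6, -6] + [1, 2] ⊗ [3, -2] ⊗ [3, -1], so rank(T) ≤ 2.
These bounds meet, so rank(T) = 2.

2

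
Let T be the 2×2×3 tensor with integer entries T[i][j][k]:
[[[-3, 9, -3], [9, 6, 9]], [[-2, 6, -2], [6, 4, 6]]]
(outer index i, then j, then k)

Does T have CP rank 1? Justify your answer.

No

The mode-2 unfolding of T (rows indexed by j, columns by (i,k) = (0,0), (0,1), (0,2), (1,0), (1,1), (1,2)) is [[-3, 9, -3, -2, 6, -2], [9, 6, 9, 6, 4, 6]].
There the 2×2 minor on rows j ∈ {0, 1}, columns (i,k) ∈ {(0,0), (0,1)} is det [[-3, 9], [9, 6]] = -99 ≠ 0, so this unfolding has rank ≥ 2; CP rank is at least every unfolding rank, so rank(T) ≥ 2.
In particular rank(T) ≥ 2 > 1, so T is not rank-1.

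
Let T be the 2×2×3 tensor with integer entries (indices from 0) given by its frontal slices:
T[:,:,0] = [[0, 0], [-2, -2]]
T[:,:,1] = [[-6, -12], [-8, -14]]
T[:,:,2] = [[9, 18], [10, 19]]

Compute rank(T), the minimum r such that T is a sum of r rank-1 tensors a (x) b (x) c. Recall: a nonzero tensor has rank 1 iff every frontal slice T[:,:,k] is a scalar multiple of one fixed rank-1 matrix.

2

Lower bound: in the mode-2 unfolding of T (rows indexed by j, columns by (i,k)) the 2×2 minor on rows j ∈ {0, 1}, columns (i,k) ∈ {(0,1), (1,0)} is det [[-6, -2], [-12, -2]] = -12 ≠ 0, so that unfolding has rank ≥ 2 and hence rank(T) ≥ 2 (CP rank is at least every unfolding rank, though it can be larger).
Upper bound: with S_k = T[:,:,k], the two rank-1 terms a₁b₁ᵀ, a₂b₂ᵀ are the rank-1 members of the pencil x·S₀ + y·S₁.
det(x·S₀ + y·S₁) is −12·xy − 12·y² = (-12)·(y)(x + y), vanishing at (x:y) = (1:0) and (1:-1).
M₁ = S₀ = [[0, 0], [-2, -2]] = (-2)·[0, 1][1, 1]ᵀ and M₂ = S₀ − S₁ = [[6, 12], [6, 12]] = 6·[1, 1][1, 2]ᵀ, so take a₁ = [0, 1], b₁ = [1, 1], a₂ = [1, 1], b₂ = [1, 2].
Each slice is an integer combination of E₁ = a₁b₁ᵀ and E₂ = a₂b₂ᵀ: S₀ = −2·E₁, S₁ = −2·E₁ − 6·E₂, S₂ = E₁ + 9·E₂; reading off coefficients, c₁ = [-2, -2, 1] and c₂ = [0, -6, 9].
Hence T = [0, 1] (x) [1, 1] (x) [-2, -2, 1] + [1, 1] (x) [1, 2] (x) [0, -6, 9], so rank(T) ≤ 2.
These bounds meet, so rank(T) = 2.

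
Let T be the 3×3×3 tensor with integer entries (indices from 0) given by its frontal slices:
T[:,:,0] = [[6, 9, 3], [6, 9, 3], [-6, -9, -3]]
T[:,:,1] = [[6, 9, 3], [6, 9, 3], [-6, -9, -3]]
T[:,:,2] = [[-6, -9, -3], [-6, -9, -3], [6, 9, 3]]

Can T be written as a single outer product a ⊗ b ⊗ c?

Yes

If T = a ⊗ b ⊗ c then every fibre of T is a multiple of the corresponding factor, so read the factors off the fibres through the nonzero entry T[0,0,0] = 6.
The mode-1 fibre T[:,0,0] = [6, 6, -6] gives a = [1, 1, -1] (primitive direction); the mode-2 fibre T[0,:,0] = [6, 9, 3] gives b = [2, 3, 1]; then c[k] = T[0,0,k] / (a[0]·b[0]) = [6, 6, -6] / 2 = [3, 3, -3].
Expanding [1, 1, -1] ⊗ [2, 3, 1] ⊗ [3, 3, -3] reproduces all 27 entries of T, so T = [1, 1, -1] ⊗ [2, 3, 1] ⊗ [3, 3, -3] and rank(T) ≤ 1.
Equivalently every frontal slice T[:,:,k] is c[k] times the rank-1 matrix [1, 1, -1] ⊗ [2, 3, 1]. So T has rank 1 (it is nonzero).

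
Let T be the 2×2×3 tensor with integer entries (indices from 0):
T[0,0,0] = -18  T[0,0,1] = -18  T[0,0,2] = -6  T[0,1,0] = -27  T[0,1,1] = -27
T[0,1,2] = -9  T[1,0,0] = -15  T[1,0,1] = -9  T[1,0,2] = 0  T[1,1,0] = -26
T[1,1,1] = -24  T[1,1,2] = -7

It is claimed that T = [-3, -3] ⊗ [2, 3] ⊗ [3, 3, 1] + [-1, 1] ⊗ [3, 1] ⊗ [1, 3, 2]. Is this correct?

Reconstruct entry (0,0,0) from the claimed factors: Σₗ aₗ[0]bₗ[0]cₗ[0] = (-3)·(2)·(3) + (-1)·(3)·(1) = -21, but T[0,0,0] = -18. The claim is false.

No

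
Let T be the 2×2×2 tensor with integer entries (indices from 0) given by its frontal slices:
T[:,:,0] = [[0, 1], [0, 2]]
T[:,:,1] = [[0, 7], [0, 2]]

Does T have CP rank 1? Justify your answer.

The mode-1 unfolding of T (rows indexed by i, columns by (j,k) = (0,0), (0,1), (1,0), (1,1)) is [[0, 0, 1, 7], [0, 0, 2, 2]].
There the 2×2 minor on rows i ∈ {0, 1}, columns (j,k) ∈ {(1,0), (1,1)} is det [[1, 7], [2, 2]] = -12 ≠ 0, so this unfolding has rank ≥ 2; CP rank is at least every unfolding rank, so rank(T) ≥ 2.
In particular rank(T) ≥ 2 > 1, so T is not rank-1.

No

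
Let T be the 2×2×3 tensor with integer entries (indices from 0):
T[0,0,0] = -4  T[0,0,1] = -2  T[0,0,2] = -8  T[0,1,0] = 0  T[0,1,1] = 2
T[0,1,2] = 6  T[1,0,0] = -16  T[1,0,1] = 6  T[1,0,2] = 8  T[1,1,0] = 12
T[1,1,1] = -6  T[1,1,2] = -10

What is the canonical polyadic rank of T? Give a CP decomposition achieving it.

rank(T) = 3

Lower bound: the mode-3 unfolding of T (rows indexed by k, columns by (i,j) = (0,0), (0,1), (1,0), (1,1)) is [[-4, 0, -16, 12], [-2, 2, 6, -6], [-8, 6, 8, -10]].
There the 3×3 minor on rows k ∈ {0, 1, 2}, columns (i,j) ∈ {(0,0), (0,1), (1,0)} is det [[-4, 0, -16], [-2, 2, 6], [-8, 6, 8]] = 16 ≠ 0, so this unfolding has rank ≥ 3; CP rank is at least every unfolding rank, so rank(T) ≥ 3. (Unfolding ranks only ever bound the CP rank from below — rank(T) can be strictly larger than all of them — so the matching upper bound has to come from an explicit 3-term decomposition.)
Upper bound: T is a sum of 3 rank-1 terms, T = [0, 1] ⊗ [1, -1] ⊗ [-4, 4, 8] + [1, -1] ⊗ [1, -1] ⊗ [4, -2, -4] + [1, 1] ⊗ [2, -1] ⊗ [-4, 0, -2] (one valid choice — decompositions are not unique — normalised so each a, b is primitive with positive first nonzero entry; check it by expanding all entries), so rank(T) ≤ 3.
These bounds meet, so rank(T) = 3.
Check entry T[0,0,0] = -4: (0)·(1)·(-4) + (1)·(1)·(4) + (1)·(2)·(-4) = -4.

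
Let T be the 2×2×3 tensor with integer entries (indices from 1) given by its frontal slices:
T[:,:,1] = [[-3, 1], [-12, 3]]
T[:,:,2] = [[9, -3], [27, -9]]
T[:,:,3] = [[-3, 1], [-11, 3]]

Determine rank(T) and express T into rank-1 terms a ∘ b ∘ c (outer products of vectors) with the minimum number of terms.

Lower bound: the mode-1 unfolding of T (rows indexed by i, columns by (j,k) = (1,1), (1,2), (1,3), (2,1), (2,2), (2,3)) is [[-3, 9, -3, 1, -3, 1], [-12, 27, -11, 3, -9, 3]].
There the 2×2 minor on rows i ∈ {1, 2}, columns (j,k) ∈ {(1,1), (1,2)} is det [[-3, 9], [-12, 27]] = 27 ≠ 0, so this unfolding has rank ≥ 2; CP rank is at least every unfolding rank, so rank(T) ≥ 2. (This is only a lower bound: in general the CP rank may exceed every unfolding rank, so we still need to exhibit 2 rank-1 terms summing to T.)
Upper bound — finding two terms. Write S_k = T[:,:,k] for the frontal slices: S₁ = [[-3, 1], [-12, 3]], S₂ = [[9, -3], [27, -9]], S₃ = [[-3, 1], [-11, 3]].
If T = a₁ ∘ b₁ ∘ c₁ + a₂ ∘ b₂ ∘ c₂ then each S_k = c₁[k]·a₁b₁ᵀ + c₂[k]·a₂b₂ᵀ. S₁ and S₂ are linearly independent, so a₁b₁ᵀ and a₂b₂ᵀ must span the same plane of matrices: they are the rank-1 matrices of the form x·S₁ + y·S₂.
det(x·S₁ + y·S₂) is 3·x² − 9·xy = 3·(x − 3·y)(x), vanishing at (x:y) = (3:1) and (0:1).
M₁ = 3·S₁ + S₂ = [[0, 0], [-9, 0]] = (-9)·[0, 1][1, 0]ᵀ and M₂ = S₂ = [[9, -3], [27, -9]] = 3·[1, 3][3, -1]ᵀ, so take a₁ = [0, 1], b₁ = [1, 0], a₂ = [1, 3], b₂ = [3, -1].
Each slice is an integer combination of E₁ = a₁b₁ᵀ and E₂ = a₂b₂ᵀ: S₁ = −3·E₁ − E₂, S₂ = 3·E₂, S₃ = −2·E₁ − E₂; reading off coefficients, c₁ = [-3, 0, -2] and c₂ = [-1, 3, -1].
Hence T = [0, 1] ∘ [1, 0] ∘ [-3, 0, -2] + [1, 3] ∘ [3, -1] ∘ [-1, 3, -1], so rank(T) ≤ 2.
These bounds meet, so rank(T) = 2.

rank(T) = 2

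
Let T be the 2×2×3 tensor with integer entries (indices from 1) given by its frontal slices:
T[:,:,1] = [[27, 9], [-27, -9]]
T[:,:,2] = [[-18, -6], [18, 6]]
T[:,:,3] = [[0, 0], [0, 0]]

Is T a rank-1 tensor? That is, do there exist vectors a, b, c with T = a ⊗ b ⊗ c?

Yes

The mode-1 fibre T[:,1,1] = [27, -27] gives a = [1, -1] (primitive direction); the mode-2 fibre T[1,:,1] = [27, 9] gives b = [3, 1]; then c[k] = T[1,1,k] / (a[1]·b[1]) = [27, -18, 0] / 3 = [9, -6, 0].
Expanding [1, -1] ⊗ [3, 1] ⊗ [9, -6, 0] reproduces all 12 entries of T, so T = [1, -1] ⊗ [3, 1] ⊗ [9, -6, 0] and rank(T) ≤ 1.
Equivalently every frontal slice T[:,:,k] is c[k] times the rank-1 matrix [1, -1] ⊗ [3, 1]. So T has rank 1 (it is nonzero).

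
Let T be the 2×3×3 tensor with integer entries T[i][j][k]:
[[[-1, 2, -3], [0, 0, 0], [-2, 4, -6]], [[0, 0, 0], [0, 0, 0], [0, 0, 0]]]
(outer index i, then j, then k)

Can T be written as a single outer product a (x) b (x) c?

Yes

The mode-1 fibre T[:,0,0] = [-1, 0] gives a = [1, 0] (primitive direction); the mode-2 fibre T[0,:,0] = [-1, 0, -2] gives b = [1, 0, 2]; then c[k] = T[0,0,k] / (a[0]·b[0]) = [-1, 2, -3] / 1 = [-1, 2, -3].
Expanding [1, 0] (x) [1, 0, 2] (x) [-1, 2, -3] reproduces all 18 entries of T, so T = [1, 0] (x) [1, 0, 2] (x) [-1, 2, -3] and rank(T) ≤ 1.
Equivalently every frontal slice T[:,:,k] is c[k] times the rank-1 matrix [1, 0] (x) [1, 0, 2]. So T has rank 1 (it is nonzero).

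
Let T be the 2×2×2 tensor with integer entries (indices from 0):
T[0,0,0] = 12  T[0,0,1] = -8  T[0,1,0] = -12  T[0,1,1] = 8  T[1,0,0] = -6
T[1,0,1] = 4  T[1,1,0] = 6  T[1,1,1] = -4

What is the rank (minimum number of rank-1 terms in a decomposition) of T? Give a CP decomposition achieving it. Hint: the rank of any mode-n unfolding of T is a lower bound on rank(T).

Lower bound: T ≠ 0 (e.g. T[0,0,0] = 12), so rank(T) ≥ 1.
Upper bound: if T = a ∘ b ∘ c then every fibre of T is a multiple of the corresponding factor, so read the factors off the fibres through the nonzero entry T[0,0,0] = 12.
The mode-1 fibre T[:,0,0] = [12, -6] gives a = [2, -1] (primitive direction); the mode-2 fibre T[0,:,0] = [12, -12] gives b = [1, -1]; then c[k] = T[0,0,k] / (a[0]·b[0]) = [12, -8] / 2 = [6, -4].
Expanding [2, -1] ∘ [1, -1] ∘ [6, -4] reproduces all 8 entries of T, so T = [2, -1] ∘ [1, -1] ∘ [6, -4] and rank(T) ≤ 1.
These bounds meet, so rank(T) = 1.
Check entry T[1,0,1] = 4: (-1)·(1)·(-4) = 4.

rank(T) = 1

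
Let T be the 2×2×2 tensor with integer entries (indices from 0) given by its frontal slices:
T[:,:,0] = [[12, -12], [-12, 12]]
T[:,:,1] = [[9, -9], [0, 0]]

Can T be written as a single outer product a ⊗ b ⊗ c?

No

The mode-1 unfolding of T (rows indexed by i, columns by (j,k) = (0,0), (0,1), (1,0), (1,1)) is [[12, 9, -12, -9], [-12, 0, 12, 0]].
There the 2×2 minor on rows i ∈ {0, 1}, columns (j,k) ∈ {(0,0), (0,1)} is det [[12, 9], [-12, 0]] = 108 ≠ 0, so this unfolding has rank ≥ 2; CP rank is at least every unfolding rank, so rank(T) ≥ 2.
In particular rank(T) ≥ 2 > 1, so T is not rank-1.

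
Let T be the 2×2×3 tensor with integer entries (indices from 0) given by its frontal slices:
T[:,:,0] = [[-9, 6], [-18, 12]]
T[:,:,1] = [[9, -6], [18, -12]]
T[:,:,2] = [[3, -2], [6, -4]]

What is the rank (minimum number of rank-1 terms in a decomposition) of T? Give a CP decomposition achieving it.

rank(T) = 1

Lower bound: T ≠ 0 (e.g. T[0,0,0] = -9), so rank(T) ≥ 1.
Upper bound: the mode-1 fibre T[:,0,0] = [-9, -18] gives a = [1, 2] (primitive direction); the mode-2 fibre T[0,:,0] = [-9, 6] gives b = [3, -2]; then c[k] = T[0,0,k] / (a[0]·b[0]) = [-9, 9, 3] / 3 = [-3, 3, 1].
Expanding [1, 2] (x) [3, -2] (x) [-3, 3, 1] reproduces all 12 entries of T, so T = [1, 2] (x) [3, -2] (x) [-3, 3, 1] and rank(T) ≤ 1.
These bounds meet, so rank(T) = 1.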